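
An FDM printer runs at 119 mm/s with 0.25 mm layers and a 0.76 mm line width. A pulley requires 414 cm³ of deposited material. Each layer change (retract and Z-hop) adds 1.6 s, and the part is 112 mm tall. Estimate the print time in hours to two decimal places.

Extrusion cross-section = 0.25 × 0.76, so 0.19 mm².
Total extruded path = 414000/0.19 = 2178947.4 mm.
Time extruding: 2178947.4 / 119 → 18310.5 s.
Layer count = ceil(112 / 0.25) = 448.
Z-hop total = 448 × 1.6, so 716.8 s.
Total = 18310.5 + 716.8 = 19027.3 s = 5.29 hours.

5.29 hours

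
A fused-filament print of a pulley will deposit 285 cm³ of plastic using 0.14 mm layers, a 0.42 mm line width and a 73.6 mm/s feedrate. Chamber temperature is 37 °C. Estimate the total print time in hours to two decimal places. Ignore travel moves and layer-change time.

Extrusion cross-section: 0.14 × 0.42 → 0.0588 mm².
Toolpath length = 285 cm³ / 0.0588 mm² = 285000 / 0.0588 = 4846938.8 mm.
Time extruding: 4846938.8 / 73.6 → 65855.1 s.
In the requested units: 65855.1 s = 18.29 hours.

18.29 hours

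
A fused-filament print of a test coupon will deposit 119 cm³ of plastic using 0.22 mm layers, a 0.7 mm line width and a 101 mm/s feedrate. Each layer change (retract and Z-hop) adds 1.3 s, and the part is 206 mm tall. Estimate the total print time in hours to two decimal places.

2.46 hours

Line area: 0.22 × 0.7 → 0.154 mm².
Total extruded path = 119000/0.154 = 772727.3 mm.
Extrusion time: 772727.3 / 101 → 7650.8 s.
Layers = ⌈206/0.22⌉ = 937.
Layer-change overhead = 937 × 1.3 = 1218.1 s.
Altogether 7650.8 + 1218.1 = 8868.9 s, i.e. 2.46 hours.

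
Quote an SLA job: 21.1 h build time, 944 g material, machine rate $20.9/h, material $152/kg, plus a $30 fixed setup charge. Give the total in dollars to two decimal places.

Machine-time cost: 20.9 × 21.1 → $440.99.
Feedstock cost = 152 × 944/1000 = $143.488.
Adding setup: 440.99 + 143.488 + 30 → 614.478 ≈ $614.48.

$614.48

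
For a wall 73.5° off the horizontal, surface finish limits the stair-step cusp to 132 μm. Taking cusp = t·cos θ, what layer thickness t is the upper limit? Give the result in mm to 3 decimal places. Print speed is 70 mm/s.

0.465 mm

t = h_c / cos θ = 0.132 / 0.2840 = 0.465 mm.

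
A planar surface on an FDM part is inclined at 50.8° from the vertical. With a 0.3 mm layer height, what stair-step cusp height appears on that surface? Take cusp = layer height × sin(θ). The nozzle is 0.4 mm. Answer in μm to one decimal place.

sin(50.8°) = 0.7749, so cusp = 0.3 × 0.7749 = 0.23247 mm → 232.5 μm.

232.5 μm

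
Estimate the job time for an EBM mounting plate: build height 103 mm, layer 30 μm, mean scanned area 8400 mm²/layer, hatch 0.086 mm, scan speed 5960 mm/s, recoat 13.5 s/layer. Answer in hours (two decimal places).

28.51 hours

Layers = ⌈103/0.03⌉ = 3434.
Hatch length per layer = 8400 / 0.086, so 97674.4 mm.
Per-layer scan time: 97674.4 / 5960 → 16.3883 s.
Layer cycle: 16.3883 + 13.5 → 29.8883 s.
Total: 3434 × 29.8883 s = 102636.4222 s → 28.51 hours.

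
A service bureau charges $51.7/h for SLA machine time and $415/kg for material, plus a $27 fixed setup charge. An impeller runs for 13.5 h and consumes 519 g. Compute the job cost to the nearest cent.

$940.34

Time charge: 51.7 × 13.5 → $697.95.
Feedstock cost = 415 × 519/1000 = $215.385.
Adding setup: 697.95 + 215.385 + 27 → 940.335 ≈ $940.34.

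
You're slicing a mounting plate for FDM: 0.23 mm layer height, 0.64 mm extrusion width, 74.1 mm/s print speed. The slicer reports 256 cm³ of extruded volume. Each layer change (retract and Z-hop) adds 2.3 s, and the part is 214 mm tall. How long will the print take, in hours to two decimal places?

7.11 hours

Line area = 0.23 × 0.64, so 0.1472 mm².
Total extruded path = 256000/0.1472 = 1739130.4 mm.
Time extruding = 1739130.4 / 74.1, so 23470 s.
Layer count = ceil(214 / 0.23) = 931.
Non-print overhead = 931 × 2.3, so 2141.3 s.
Total = 23470 + 2141.3 = 25611.3 s = 7.11 hours.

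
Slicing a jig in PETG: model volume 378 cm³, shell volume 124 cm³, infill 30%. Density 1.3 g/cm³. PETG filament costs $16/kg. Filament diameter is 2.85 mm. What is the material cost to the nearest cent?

$4.16

Interior volume: 378 − 124 → 254 cm³.
Infill volume = 0.30 × 254 = 76.2 cm³.
Total printed volume = 124 + 76.2 = 200.2 cm³.
Mass: 200.2 × 1.3 → 260.26 g.
Cost = 260.26 g / 1000 × $16/kg = $4.16.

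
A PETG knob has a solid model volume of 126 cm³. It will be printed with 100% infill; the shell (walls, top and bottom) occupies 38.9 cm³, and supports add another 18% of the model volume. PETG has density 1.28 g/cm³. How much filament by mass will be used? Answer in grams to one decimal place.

190.3 g

Interior volume = 126 − 38.9, so 87.1 cm³.
Infill volume: 1.00 × 87.1 → 87.1 cm³.
Support = 0.18 × 126 = 22.68 cm³.
Deposited volume = 38.9 + 87.1 + 22.68 = 148.68 cm³.
Mass: 148.68 × 1.28 → 190.3104 g.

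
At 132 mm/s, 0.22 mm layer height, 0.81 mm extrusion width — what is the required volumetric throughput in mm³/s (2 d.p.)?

23.52

A = 0.22 × 0.81, so 0.1782 mm².
Volumetric flow = 132 × 0.1782 = 23.52 mm³/s.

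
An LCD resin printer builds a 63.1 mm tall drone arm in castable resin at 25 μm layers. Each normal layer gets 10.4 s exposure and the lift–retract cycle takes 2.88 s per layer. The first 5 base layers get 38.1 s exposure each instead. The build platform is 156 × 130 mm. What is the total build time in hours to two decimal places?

Layers = ⌈63.1/0.025⌉ = 2524.
Bottom layers: 5 × (38.1 + 2.88) → 204.9 s.
Regular layers = 2519 × (10.4 + 2.88), so 33452.32 s.
Sum: 204.9 + 33452.32 = 33657.22 s → 9.35 hours.

9.35 hours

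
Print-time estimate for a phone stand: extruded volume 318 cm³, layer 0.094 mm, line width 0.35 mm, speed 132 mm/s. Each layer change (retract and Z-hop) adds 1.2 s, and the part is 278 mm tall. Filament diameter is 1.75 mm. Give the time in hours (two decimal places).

Line area = 0.094 × 0.35, so 0.0329 mm².
Toolpath length = 318 cm³ / 0.0329 mm² = 318000 / 0.0329 = 9665653.5 mm.
Extrusion time = 9665653.5 / 132, so 73224.6 s.
Number of layers: 278 / 0.094 → 2958 (rounded up).
Layer-change overhead: 2958 × 1.2 → 3549.6 s.
Altogether 73224.6 + 3549.6 = 76774.2 s, i.e. 21.33 hours.

21.33 hours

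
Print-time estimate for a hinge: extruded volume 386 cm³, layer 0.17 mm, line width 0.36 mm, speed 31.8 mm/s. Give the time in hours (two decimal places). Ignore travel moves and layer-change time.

55.09 hours

Extrusion cross-section: 0.17 × 0.36 → 0.0612 mm².
Toolpath length = 386 cm³ / 0.0612 mm² = 386000 / 0.0612 = 6307189.5 mm.
Print-move time = 6307189.5 / 31.8 = 198339.3 s.
That's 198339.3 s → 55.09 hours.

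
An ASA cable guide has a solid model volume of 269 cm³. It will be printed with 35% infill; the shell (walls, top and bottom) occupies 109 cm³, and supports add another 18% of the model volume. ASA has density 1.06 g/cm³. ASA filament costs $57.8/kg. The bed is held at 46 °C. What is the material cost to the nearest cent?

Infill region: 269 − 109 → 160 cm³.
Infill deposited = 0.35 × 160, so 56 cm³.
Support = 0.18 × 269, so 48.42 cm³.
Total extruded = 109 + 56 + 48.42 = 213.42 cm³.
Mass: 213.42 × 1.06 → 226.2252 g.
Cost = 226.2252 g / 1000 × $57.8/kg = $13.08.

$13.08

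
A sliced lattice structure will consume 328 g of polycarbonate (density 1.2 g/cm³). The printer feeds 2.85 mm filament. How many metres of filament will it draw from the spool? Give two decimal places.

Extruded volume: 328/1.2 = 273.3333 cm³ (273333.3 mm³).
A = π r² = π × 1.425² = 6.3794 mm².
Length = 273333.3 / 6.3794 = 42846.24 mm = 42.85 m.

42.85 m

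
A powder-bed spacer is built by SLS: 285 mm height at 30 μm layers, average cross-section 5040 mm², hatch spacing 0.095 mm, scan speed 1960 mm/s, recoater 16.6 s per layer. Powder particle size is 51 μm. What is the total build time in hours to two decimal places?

115.23 hours

Layer count = ceil(285 / 0.03) = 9500.
Scan path per layer: 5040 / 0.095 → 53052.6 mm.
Laser time per layer = 53052.6 / 1960 = 27.0677 s.
Per-layer time = 27.0677 + 16.6 = 43.6677 s.
9500 layers × 43.6677 s/layer = 414843.15 s, i.e. 115.23 hours.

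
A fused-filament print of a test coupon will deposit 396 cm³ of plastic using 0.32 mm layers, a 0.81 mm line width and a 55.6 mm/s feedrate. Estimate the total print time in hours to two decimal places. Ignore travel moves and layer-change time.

7.63 hours

Extrusion cross-section: 0.32 × 0.81 → 0.2592 mm².
Total extruded path = 396000/0.2592 = 1527777.8 mm.
Extrusion time: 1527777.8 / 55.6 → 27478 s.
That's 27478 s → 7.63 hours.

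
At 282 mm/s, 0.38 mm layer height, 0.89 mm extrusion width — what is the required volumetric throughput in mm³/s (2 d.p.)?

95.37

Bead cross-section: 0.38 × 0.89 → 0.3382 mm².
Q = v·A = 282 × 0.3382 = 95.37 mm³/s.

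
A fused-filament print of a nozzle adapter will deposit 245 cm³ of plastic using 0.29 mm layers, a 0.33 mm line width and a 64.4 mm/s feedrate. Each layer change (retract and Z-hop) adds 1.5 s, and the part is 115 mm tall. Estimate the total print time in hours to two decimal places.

Extrusion cross-section: 0.29 × 0.33 → 0.0957 mm².
Path length: 245000 mm³ / 0.0957 mm² → 2560083.6 mm.
Time extruding = 2560083.6 / 64.4, so 39752.9 s.
Layers = ⌈115/0.29⌉ = 397.
Z-hop total: 397 × 1.5 → 595.5 s.
Altogether 39752.9 + 595.5 = 40348.4 s, i.e. 11.21 hours.

11.21 hours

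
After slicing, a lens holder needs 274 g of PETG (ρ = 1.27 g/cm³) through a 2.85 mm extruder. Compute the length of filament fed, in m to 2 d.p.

Volume = 274 g / 1.27 g·cm⁻³ = 215.748 cm³ = 215748 mm³.
A = π r² = π × 1.425² = 6.3794 mm².
L = V/A = 215748/6.3794 = 33819.48 mm → 33.82 m.

33.82 m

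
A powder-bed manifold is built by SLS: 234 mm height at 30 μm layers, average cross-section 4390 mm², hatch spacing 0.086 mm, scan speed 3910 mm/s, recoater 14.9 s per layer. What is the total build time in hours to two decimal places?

Layer count = ceil(234 / 0.03) = 7800.
Per-layer scan distance = 4390 / 0.086 = 51046.5 mm.
Per-layer scan time = 51046.5 / 3910 = 13.0554 s.
Time per layer = 13.0554 + 14.9 = 27.9554 s.
Total: 7800 × 27.9554 s = 218052.12 s → 60.57 hours.

60.57 hours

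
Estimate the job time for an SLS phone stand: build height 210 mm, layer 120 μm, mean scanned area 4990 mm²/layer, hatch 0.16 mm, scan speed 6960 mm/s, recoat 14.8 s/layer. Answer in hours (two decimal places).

9.37 hours

Layer count = ceil(210 / 0.12) = 1750.
Scan path per layer = 4990 / 0.16, so 31187.5 mm.
Per-layer scan time = 31187.5 / 6960 = 4.481 s.
Per-layer time = 4.481 + 14.8, so 19.281 s.
Build time = 1750 × 19.281 = 33741.75 s = 9.37 hours.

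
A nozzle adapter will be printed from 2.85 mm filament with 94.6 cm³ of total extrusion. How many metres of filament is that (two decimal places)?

14.83 m

A = π r² = π × 1.425² = 6.3794 mm².
L = 94600 mm³ / 6.3794 mm² = 14828.98 mm, i.e. 14.83 m.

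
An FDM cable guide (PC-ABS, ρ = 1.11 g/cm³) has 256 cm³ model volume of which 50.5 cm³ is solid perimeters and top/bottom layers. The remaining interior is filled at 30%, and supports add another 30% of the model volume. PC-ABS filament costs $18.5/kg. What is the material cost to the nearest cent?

Infill region: 256 − 50.5 → 205.5 cm³.
Infill volume = 0.30 × 205.5, so 61.65 cm³.
Support = 0.30 × 256 = 76.8 cm³.
Total extruded = 50.5 + 61.65 + 76.8 = 188.95 cm³.
Mass = 188.95 × 1.11, so 209.7345 g.
At $18.5/kg: 209.7345/1000 × 18.5 = $3.88.

$3.88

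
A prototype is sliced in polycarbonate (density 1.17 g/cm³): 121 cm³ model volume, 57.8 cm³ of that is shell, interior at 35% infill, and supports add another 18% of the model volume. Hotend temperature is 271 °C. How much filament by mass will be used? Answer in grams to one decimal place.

119.0 g

Interior volume: 121 − 57.8 → 63.2 cm³.
Deposited infill = 0.35 × 63.2, so 22.12 cm³.
Support = 0.18 × 121 = 21.78 cm³.
Total printed volume = 57.8 + 22.12 + 21.78 = 101.7 cm³.
Mass = 101.7 × 1.17, so 118.989 g.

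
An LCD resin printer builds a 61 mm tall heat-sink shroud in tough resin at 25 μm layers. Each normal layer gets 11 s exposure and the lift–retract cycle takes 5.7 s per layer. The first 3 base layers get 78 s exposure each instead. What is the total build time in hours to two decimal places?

11.37 hours

Layer count = ceil(61 / 0.025) = 2440.
Bottom layers = 3 × (78 + 5.7) = 251.1 s.
Remaining layers = 2437 × (11 + 5.7), so 40697.9 s.
Sum: 251.1 + 40697.9 = 40949 s → 11.37 hours.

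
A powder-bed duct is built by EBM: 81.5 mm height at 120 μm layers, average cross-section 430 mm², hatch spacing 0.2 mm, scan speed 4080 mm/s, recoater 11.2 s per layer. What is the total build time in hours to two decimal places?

2.22 hours

Layers = ⌈81.5/0.12⌉ = 680.
Scan path per layer = 430 / 0.2, so 2150 mm.
Scan time per layer = 2150 / 4080 = 0.527 s.
Time per layer = 0.527 + 11.2, so 11.727 s.
Total: 680 × 11.727 s = 7974.36 s → 2.22 hours.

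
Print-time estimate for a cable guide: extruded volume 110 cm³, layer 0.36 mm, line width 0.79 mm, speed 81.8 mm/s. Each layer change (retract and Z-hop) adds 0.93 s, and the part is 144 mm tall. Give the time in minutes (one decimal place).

Bead cross-section = 0.36 × 0.79, so 0.2844 mm².
Total extruded path = 110000/0.2844 = 386779.2 mm.
Print-move time: 386779.2 / 81.8 → 4728.4 s.
Layer count = ceil(144 / 0.36) = 400.
Z-hop total = 400 × 0.93, so 372 s.
Altogether 4728.4 + 372 = 5100.4 s, i.e. 85.0 minutes.

85.0 minutes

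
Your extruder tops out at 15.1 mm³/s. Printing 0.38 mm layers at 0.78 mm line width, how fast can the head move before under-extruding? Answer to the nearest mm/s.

51 mm/s

Bead cross-section = 0.38 × 0.78, so 0.2964 mm².
v_max = Q/A = 15.1/0.2964 = 50.94 mm/s → 51 mm/s.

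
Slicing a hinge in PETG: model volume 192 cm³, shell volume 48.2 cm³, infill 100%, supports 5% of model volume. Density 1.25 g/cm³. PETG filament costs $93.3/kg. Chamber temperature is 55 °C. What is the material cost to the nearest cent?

Infill region: 192 − 48.2 → 143.8 cm³.
Infill volume = 1.00 × 143.8 = 143.8 cm³.
Support = 0.05 × 192 = 9.6 cm³.
Total extruded = 48.2 + 143.8 + 9.6 = 201.6 cm³.
Mass = 201.6 × 1.25 = 252 g.
Cost = 252 g / 1000 × $93.3/kg = $23.51.

$23.51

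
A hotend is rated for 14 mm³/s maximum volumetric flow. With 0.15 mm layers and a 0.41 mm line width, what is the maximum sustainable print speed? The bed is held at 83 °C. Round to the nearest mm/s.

228 mm/s

Bead cross-section: 0.15 × 0.41 → 0.0615 mm².
Max speed = 14 / 0.0615 = 227.64 ≈ 228 mm/s.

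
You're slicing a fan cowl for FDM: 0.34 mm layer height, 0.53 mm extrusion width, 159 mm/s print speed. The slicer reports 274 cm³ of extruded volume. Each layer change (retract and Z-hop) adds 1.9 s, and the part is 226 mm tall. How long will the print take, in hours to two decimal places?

Bead cross-section = 0.34 × 0.53, so 0.1802 mm².
Total extruded path = 274000/0.1802 = 1520532.7 mm.
Extrusion time: 1520532.7 / 159 → 9563.1 s.
Layers = ⌈226/0.34⌉ = 665.
Non-print overhead = 665 × 1.9, so 1263.5 s.
Total = 9563.1 + 1263.5 = 10826.6 s = 3.01 hours.

3.01 hours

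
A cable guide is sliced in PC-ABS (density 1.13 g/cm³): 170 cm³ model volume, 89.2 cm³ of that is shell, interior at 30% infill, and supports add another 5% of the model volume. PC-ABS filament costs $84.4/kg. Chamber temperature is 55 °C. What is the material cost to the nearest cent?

Volume inside the shell = 170 − 89.2, so 80.8 cm³.
Deposited infill = 0.30 × 80.8, so 24.24 cm³.
Support = 0.05 × 170 = 8.5 cm³.
Deposited volume = 89.2 + 24.24 + 8.5, so 121.94 cm³.
Mass: 121.94 × 1.13 → 137.7922 g.
Cost = 137.7922 g / 1000 × $84.4/kg = $11.63.

$11.63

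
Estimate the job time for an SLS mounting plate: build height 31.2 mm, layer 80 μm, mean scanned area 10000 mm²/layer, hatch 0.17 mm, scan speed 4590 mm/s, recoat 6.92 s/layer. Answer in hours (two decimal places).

2.14 hours

Layers = ⌈31.2/0.08⌉ = 390.
Scan path per layer: 10000 / 0.17 → 58823.5 mm.
Laser time per layer = 58823.5 / 4590, so 12.8156 s.
Time per layer = 12.8156 + 6.92 = 19.7356 s.
Build time = 390 × 19.7356 = 7696.884 s = 2.14 hours.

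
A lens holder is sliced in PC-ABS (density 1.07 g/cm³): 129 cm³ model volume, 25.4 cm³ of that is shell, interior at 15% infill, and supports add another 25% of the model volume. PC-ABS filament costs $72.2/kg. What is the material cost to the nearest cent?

Volume inside the shell = 129 − 25.4 = 103.6 cm³.
Infill deposited = 0.15 × 103.6, so 15.54 cm³.
Support: 0.25 × 129 → 32.25 cm³.
Deposited volume: 25.4 + 15.54 + 32.25 → 73.19 cm³.
Mass: 73.19 × 1.07 → 78.3133 g.
At $72.2/kg: 78.3133/1000 × 72.2 = $5.65.

$5.65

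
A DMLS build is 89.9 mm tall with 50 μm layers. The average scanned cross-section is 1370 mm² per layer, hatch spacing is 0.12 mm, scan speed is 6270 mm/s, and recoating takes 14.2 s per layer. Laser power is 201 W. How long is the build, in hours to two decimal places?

Layers = ⌈89.9/0.05⌉ = 1798.
Hatch length per layer = 1370 / 0.12, so 11416.7 mm.
Laser time per layer = 11416.7 / 6270 = 1.8208 s.
Per-layer time = 1.8208 + 14.2, so 16.0208 s.
Total: 1798 × 16.0208 s = 28805.3984 s → 8.00 hours.

8.00 hours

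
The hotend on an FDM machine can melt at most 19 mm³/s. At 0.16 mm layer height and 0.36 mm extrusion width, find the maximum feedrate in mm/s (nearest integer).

Extrusion cross-section = 0.16 × 0.36, so 0.0576 mm².
v_max = Q/A = 19/0.0576 = 329.86 mm/s → 330 mm/s.

330 mm/s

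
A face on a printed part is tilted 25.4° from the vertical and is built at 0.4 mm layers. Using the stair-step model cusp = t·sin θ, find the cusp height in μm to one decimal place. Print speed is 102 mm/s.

171.6 μm

Cusp = layer height × sin(25.4°) = 0.4 × 0.4289 = 0.17156 mm = 171.6 μm.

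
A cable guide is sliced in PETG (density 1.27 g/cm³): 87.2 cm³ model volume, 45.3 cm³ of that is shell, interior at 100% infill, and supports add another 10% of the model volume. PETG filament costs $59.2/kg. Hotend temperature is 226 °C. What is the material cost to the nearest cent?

$7.21

Volume inside the shell = 87.2 − 45.3 = 41.9 cm³.
Deposited infill = 1.00 × 41.9 = 41.9 cm³.
Support: 0.10 × 87.2 → 8.72 cm³.
Deposited volume = 45.3 + 41.9 + 8.72, so 95.92 cm³.
Mass = 95.92 × 1.27, so 121.8184 g.
At $59.2/kg: 121.8184/1000 × 59.2 = $7.21.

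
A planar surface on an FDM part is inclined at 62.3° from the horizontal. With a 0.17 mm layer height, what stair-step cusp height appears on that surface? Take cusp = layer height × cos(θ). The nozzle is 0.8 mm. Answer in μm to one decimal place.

79.0 μm

cos(62.3°) = 0.4648, so cusp = 0.17 × 0.4648 = 0.079016 mm → 79.0 μm.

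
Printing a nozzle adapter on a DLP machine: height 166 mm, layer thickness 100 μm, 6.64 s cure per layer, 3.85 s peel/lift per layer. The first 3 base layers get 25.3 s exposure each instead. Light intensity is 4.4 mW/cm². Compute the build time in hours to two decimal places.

4.85 hours

Layer count = ceil(166 / 0.1) = 1660.
Bottom layers = 3 × (25.3 + 3.85), so 87.45 s.
Regular layers: 1657 × (6.64 + 3.85) → 17381.93 s.
Total = 87.45 + 17381.93 = 17469.38 s = 4.85 hours.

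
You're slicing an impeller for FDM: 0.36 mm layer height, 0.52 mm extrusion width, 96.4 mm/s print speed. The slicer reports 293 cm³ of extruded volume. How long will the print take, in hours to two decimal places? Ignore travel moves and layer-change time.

4.51 hours

Bead cross-section: 0.36 × 0.52 → 0.1872 mm².
Toolpath length = 293 cm³ / 0.1872 mm² = 293000 / 0.1872 = 1565170.9 mm.
Print-move time = 1565170.9 / 96.4 = 16236.2 s.
In the requested units: 16236.2 s = 4.51 hours.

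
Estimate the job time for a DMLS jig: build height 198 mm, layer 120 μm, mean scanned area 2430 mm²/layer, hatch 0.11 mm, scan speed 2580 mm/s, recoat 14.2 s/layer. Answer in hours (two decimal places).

Number of layers: 198 / 0.12 → 1650 (rounded up).
Scan path per layer: 2430 / 0.11 → 22090.9 mm.
Scan time per layer = 22090.9 / 2580 = 8.5624 s.
Layer cycle: 8.5624 + 14.2 → 22.7624 s.
Build time = 1650 × 22.7624 = 37557.96 s = 10.43 hours.

10.43 hours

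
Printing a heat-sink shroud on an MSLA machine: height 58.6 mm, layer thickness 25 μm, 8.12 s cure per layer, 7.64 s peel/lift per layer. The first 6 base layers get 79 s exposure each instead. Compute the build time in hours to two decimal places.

10.38 hours

Layer count = ceil(58.6 / 0.025) = 2344.
Base layers = 6 × (79 + 7.64), so 519.84 s.
Normal layers = 2338 × (8.12 + 7.64) = 36846.88 s.
Total = 519.84 + 36846.88 = 37366.72 s = 10.38 hours.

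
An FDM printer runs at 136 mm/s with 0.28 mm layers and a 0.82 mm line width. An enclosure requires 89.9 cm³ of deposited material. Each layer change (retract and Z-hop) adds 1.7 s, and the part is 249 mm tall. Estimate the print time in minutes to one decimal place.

73.2 minutes

Bead cross-section = 0.28 × 0.82, so 0.2296 mm².
Toolpath length = 89.9 cm³ / 0.2296 mm² = 89900 / 0.2296 = 391550.5 mm.
Time extruding: 391550.5 / 136 → 2879 s.
Layers = ⌈249/0.28⌉ = 890.
Layer-change overhead = 890 × 1.7 = 1513 s.
Altogether 2879 + 1513 = 4392 s, i.e. 73.2 minutes.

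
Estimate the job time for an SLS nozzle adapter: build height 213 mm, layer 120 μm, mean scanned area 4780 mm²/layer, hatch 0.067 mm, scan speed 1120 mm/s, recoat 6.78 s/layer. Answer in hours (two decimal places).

34.75 hours

Layers = ⌈213/0.12⌉ = 1775.
Hatch length per layer = 4780 / 0.067 = 71343.3 mm.
Laser time per layer: 71343.3 / 1120 → 63.6994 s.
Layer cycle: 63.6994 + 6.78 → 70.4794 s.
Build time = 1775 × 70.4794 = 125100.935 s = 34.75 hours.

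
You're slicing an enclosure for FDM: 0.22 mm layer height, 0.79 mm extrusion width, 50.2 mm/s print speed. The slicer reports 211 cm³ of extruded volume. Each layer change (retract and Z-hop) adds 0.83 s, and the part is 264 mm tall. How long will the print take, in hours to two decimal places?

6.99 hours

Line area = 0.22 × 0.79 = 0.1738 mm².
Total extruded path = 211000/0.1738 = 1214039.1 mm.
Print-move time = 1214039.1 / 50.2 = 24184 s.
Layers = ⌈264/0.22⌉ = 1200.
Non-print overhead = 1200 × 0.83, so 996 s.
Altogether 24184 + 996 = 25180 s, i.e. 6.99 hours.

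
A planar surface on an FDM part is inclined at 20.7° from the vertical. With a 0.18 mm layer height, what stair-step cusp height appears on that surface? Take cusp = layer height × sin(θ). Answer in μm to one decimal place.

63.6 μm

h_c = t·sin θ = 0.18 × 0.3535 = 0.06363 mm (63.6 μm).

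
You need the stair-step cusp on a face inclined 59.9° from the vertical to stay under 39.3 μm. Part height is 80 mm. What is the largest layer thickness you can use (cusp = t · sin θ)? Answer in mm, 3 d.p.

Layer height = cusp / sin(59.9°) = 0.0393 / 0.8652 = 0.045 mm.

0.045 mm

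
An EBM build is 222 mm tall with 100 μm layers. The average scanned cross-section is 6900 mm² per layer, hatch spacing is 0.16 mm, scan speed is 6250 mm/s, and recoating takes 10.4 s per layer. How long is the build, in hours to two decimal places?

Layers = ⌈222/0.1⌉ = 2220.
Per-layer scan distance = 6900 / 0.16 = 43125 mm.
Per-layer scan time = 43125 / 6250, so 6.9 s.
Layer cycle: 6.9 + 10.4 → 17.3 s.
2220 layers × 17.3 s/layer = 38406 s, i.e. 10.67 hours.

10.67 hours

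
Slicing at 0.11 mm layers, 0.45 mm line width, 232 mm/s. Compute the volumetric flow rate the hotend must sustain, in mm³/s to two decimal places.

11.48

Extrusion cross-section: 0.11 × 0.45 → 0.0495 mm².
Q = v·A = 232 × 0.0495 = 11.48 mm³/s.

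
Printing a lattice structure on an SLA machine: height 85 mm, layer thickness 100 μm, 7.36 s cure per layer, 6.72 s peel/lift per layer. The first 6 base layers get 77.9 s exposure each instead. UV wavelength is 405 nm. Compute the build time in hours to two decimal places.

Layers = ⌈85/0.1⌉ = 850.
Bottom layers = 6 × (77.9 + 6.72), so 507.72 s.
Remaining layers = 844 × (7.36 + 6.72), so 11883.52 s.
Total = 507.72 + 11883.52 = 12391.24 s = 3.44 hours.

3.44 hours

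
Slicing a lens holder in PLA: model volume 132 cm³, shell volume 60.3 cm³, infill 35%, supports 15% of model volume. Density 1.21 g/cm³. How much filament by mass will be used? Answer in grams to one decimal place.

Interior volume = 132 − 60.3, so 71.7 cm³.
Infill deposited = 0.35 × 71.7 = 25.095 cm³.
Support = 0.15 × 132, so 19.8 cm³.
Total extruded: 60.3 + 25.095 + 19.8 → 105.195 cm³.
Mass: 105.195 × 1.21 → 127.28595 g.

127.3 g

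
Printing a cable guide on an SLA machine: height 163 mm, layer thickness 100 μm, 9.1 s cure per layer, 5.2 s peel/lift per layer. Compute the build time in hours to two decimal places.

Layers = ⌈163/0.1⌉ = 1630.
Per-layer time = 9.1 + 5.2, so 14.3 s.
Build time: 1630 × 14.3 s = 23309 s, i.e. 6.47 hours.

6.47 hours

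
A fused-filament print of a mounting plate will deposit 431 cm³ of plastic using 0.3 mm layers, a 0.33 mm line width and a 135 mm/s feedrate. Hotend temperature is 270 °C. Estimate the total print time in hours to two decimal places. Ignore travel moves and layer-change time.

8.96 hours

Extrusion cross-section = 0.3 × 0.33, so 0.099 mm².
Toolpath length = 431 cm³ / 0.099 mm² = 431000 / 0.099 = 4353535.4 mm.
Print-move time = 4353535.4 / 135, so 32248.4 s.
That's 32248.4 s → 8.96 hours.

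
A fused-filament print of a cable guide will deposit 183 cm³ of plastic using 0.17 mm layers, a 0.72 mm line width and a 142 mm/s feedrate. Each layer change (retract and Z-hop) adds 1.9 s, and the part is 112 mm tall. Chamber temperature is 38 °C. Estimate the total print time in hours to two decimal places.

3.27 hours

Bead cross-section = 0.17 × 0.72, so 0.1224 mm².
Toolpath length = 183 cm³ / 0.1224 mm² = 183000 / 0.1224 = 1495098 mm.
Time extruding = 1495098 / 142 = 10528.9 s.
Number of layers: 112 / 0.17 → 659 (rounded up).
Non-print overhead = 659 × 1.9 = 1252.1 s.
Altogether 10528.9 + 1252.1 = 11781 s, i.e. 3.27 hours.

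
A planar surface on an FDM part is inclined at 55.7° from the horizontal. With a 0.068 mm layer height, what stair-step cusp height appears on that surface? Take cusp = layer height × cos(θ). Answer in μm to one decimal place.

cos(55.7°) = 0.5635, so cusp = 0.068 × 0.5635 = 0.038318 mm → 38.3 μm.

38.3 μm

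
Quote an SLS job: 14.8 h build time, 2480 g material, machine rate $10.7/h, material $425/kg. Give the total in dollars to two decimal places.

$1212.36

Time charge = 10.7 × 14.8, so $158.36.
Material cost: 425 × 2480/1000 → $1054.00.
Total = 158.36 + 1054.00 = $1212.36.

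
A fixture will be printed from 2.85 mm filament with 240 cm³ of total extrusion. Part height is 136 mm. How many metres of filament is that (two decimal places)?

Filament cross-section = π × (2.85/2)² = 6.3794 mm².
Length = 240 cm³ / 6.3794 mm² = 240000 / 6.3794 = 37621.09 mm = 37.62 m.

37.62 m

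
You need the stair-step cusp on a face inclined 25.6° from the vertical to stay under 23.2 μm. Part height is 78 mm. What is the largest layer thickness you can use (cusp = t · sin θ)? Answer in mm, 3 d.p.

0.054 mm

sin(25.6°) = 0.4321; t_max = 0.0232/0.4321 = 0.054 mm.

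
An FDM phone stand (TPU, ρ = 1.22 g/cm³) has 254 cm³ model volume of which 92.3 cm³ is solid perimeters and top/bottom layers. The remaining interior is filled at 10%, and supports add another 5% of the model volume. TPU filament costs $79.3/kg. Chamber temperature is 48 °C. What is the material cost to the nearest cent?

Infill region = 254 − 92.3 = 161.7 cm³.
Infill deposited = 0.10 × 161.7, so 16.17 cm³.
Support = 0.05 × 254 = 12.7 cm³.
Total printed volume = 92.3 + 16.17 + 12.7 = 121.17 cm³.
Mass = 121.17 × 1.22 = 147.8274 g.
Cost = 147.8274 g / 1000 × $79.3/kg = $11.72.

$11.72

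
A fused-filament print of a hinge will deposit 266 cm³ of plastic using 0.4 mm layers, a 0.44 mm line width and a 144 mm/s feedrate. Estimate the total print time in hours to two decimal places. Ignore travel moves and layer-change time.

2.92 hours

Extrusion cross-section = 0.4 × 0.44 = 0.176 mm².
Toolpath length = 266 cm³ / 0.176 mm² = 266000 / 0.176 = 1511363.6 mm.
Time extruding: 1511363.6 / 144 → 10495.6 s.
In the requested units: 10495.6 s = 2.92 hours.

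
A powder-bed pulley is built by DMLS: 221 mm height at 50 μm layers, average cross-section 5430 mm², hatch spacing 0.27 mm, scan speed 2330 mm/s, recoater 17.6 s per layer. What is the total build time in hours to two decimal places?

Layer count = ceil(221 / 0.05) = 4420.
Hatch length per layer = 5430 / 0.27, so 20111.1 mm.
Laser time per layer = 20111.1 / 2330 = 8.6314 s.
Layer cycle = 8.6314 + 17.6 = 26.2314 s.
Total: 4420 × 26.2314 s = 115942.788 s → 32.21 hours.

32.21 hours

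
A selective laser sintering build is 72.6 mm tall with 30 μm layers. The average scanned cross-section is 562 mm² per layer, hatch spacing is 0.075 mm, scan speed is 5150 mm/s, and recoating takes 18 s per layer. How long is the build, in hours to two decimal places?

13.08 hours

Number of layers: 72.6 / 0.03 → 2420 (rounded up).
Per-layer scan distance = 562 / 0.075, so 7493.3 mm.
Scan time per layer: 7493.3 / 5150 → 1.455 s.
Layer cycle = 1.455 + 18 = 19.455 s.
2420 layers × 19.455 s/layer = 47081.1 s, i.e. 13.08 hours.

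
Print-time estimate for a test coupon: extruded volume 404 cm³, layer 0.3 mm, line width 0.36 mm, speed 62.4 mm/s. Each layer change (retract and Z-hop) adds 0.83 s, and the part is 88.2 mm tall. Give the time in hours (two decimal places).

16.72 hours

Bead cross-section = 0.3 × 0.36, so 0.108 mm².
Path length: 404000 mm³ / 0.108 mm² → 3740740.7 mm.
Extrusion time: 3740740.7 / 62.4 → 59947.8 s.
Number of layers: 88.2 / 0.3 → 294 (rounded up).
Layer-change overhead = 294 × 0.83, so 244.02 s.
Altogether 59947.8 + 244.02 = 60191.82 s, i.e. 16.72 hours.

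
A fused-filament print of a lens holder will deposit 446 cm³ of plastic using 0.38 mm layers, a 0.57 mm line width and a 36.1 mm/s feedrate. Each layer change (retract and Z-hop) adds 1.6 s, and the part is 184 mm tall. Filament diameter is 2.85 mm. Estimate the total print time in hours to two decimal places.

Line area: 0.38 × 0.57 → 0.2166 mm².
Total extruded path = 446000/0.2166 = 2059095.1 mm.
Print-move time: 2059095.1 / 36.1 → 57038.6 s.
Layers = ⌈184/0.38⌉ = 485.
Layer-change overhead = 485 × 1.6 = 776 s.
Total = 57038.6 + 776 = 57814.6 s = 16.06 hours.

16.06 hours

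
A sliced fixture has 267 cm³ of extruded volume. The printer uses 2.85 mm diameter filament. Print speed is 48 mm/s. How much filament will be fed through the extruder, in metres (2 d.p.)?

A = π r² = π × 1.425² = 6.3794 mm².
L = 267000 mm³ / 6.3794 mm² = 41853.47 mm, i.e. 41.85 m.

41.85 m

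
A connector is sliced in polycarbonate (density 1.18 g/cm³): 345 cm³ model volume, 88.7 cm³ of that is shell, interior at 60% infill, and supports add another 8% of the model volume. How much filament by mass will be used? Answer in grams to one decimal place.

318.7 g

Volume inside the shell = 345 − 88.7, so 256.3 cm³.
Infill deposited = 0.60 × 256.3, so 153.78 cm³.
Support = 0.08 × 345 = 27.6 cm³.
Total extruded = 88.7 + 153.78 + 27.6 = 270.08 cm³.
Mass: 270.08 × 1.18 → 318.6944 g.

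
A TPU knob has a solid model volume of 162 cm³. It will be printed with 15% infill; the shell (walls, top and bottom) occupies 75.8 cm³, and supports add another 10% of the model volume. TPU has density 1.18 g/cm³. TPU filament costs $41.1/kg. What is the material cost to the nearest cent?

$5.09

Volume inside the shell: 162 − 75.8 → 86.2 cm³.
Deposited infill: 0.15 × 86.2 → 12.93 cm³.
Support = 0.10 × 162 = 16.2 cm³.
Deposited volume = 75.8 + 12.93 + 16.2, so 104.93 cm³.
Mass = 104.93 × 1.18, so 123.8174 g.
Cost = 123.8174 g / 1000 × $41.1/kg = $5.09.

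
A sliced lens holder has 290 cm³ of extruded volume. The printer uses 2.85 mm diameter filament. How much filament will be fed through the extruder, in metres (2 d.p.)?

45.46 m

A = π r² = π × 1.425² = 6.3794 mm².
L = 290000 mm³ / 6.3794 mm² = 45458.82 mm, i.e. 45.46 m.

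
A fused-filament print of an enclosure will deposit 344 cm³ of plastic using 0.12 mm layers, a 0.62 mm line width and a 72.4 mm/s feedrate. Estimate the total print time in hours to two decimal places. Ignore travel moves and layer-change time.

17.74 hours

Line area: 0.12 × 0.62 → 0.0744 mm².
Path length: 344000 mm³ / 0.0744 mm² → 4623655.9 mm.
Extrusion time: 4623655.9 / 72.4 → 63862.7 s.
Converting: 63862.7 s = 17.74 hours.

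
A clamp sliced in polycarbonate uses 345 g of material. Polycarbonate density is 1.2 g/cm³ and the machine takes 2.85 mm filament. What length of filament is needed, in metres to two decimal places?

Volume = 345 g / 1.2 g·cm⁻³ = 287.5 cm³ = 287500 mm³.
A = π r² = π × 1.425² = 6.3794 mm².
Length = 287500 / 6.3794 = 45066.93 mm = 45.07 m.

45.07 m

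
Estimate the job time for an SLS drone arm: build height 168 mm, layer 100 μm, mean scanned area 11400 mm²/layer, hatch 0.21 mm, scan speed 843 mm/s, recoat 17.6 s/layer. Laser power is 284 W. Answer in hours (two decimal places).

Number of layers: 168 / 0.1 → 1680 (rounded up).
Hatch length per layer = 11400 / 0.21 = 54285.7 mm.
Scan time per layer = 54285.7 / 843 = 64.3958 s.
Time per layer = 64.3958 + 17.6 = 81.9958 s.
Total: 1680 × 81.9958 s = 137752.944 s → 38.26 hours.

38.26 hours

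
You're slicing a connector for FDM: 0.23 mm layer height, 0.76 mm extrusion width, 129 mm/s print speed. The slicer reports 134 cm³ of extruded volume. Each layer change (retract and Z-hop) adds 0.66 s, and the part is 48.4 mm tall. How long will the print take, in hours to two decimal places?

Extrusion cross-section: 0.23 × 0.76 → 0.1748 mm².
Total extruded path = 134000/0.1748 = 766590.4 mm.
Time extruding: 766590.4 / 129 → 5942.6 s.
Layers = ⌈48.4/0.23⌉ = 211.
Non-print overhead = 211 × 0.66 = 139.26 s.
Total = 5942.6 + 139.26 = 6081.86 s = 1.69 hours.

1.69 hours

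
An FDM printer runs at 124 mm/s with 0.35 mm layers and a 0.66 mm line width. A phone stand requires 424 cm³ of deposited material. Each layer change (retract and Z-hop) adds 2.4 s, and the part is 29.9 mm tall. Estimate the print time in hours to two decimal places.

4.17 hours

Extrusion cross-section: 0.35 × 0.66 → 0.231 mm².
Total extruded path = 424000/0.231 = 1835497.8 mm.
Extrusion time = 1835497.8 / 124, so 14802.4 s.
Number of layers: 29.9 / 0.35 → 86 (rounded up).
Z-hop total: 86 × 2.4 → 206.4 s.
Total = 14802.4 + 206.4 = 15008.8 s = 4.17 hours.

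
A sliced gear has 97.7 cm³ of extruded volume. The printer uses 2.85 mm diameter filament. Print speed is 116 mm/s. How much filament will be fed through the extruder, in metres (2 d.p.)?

15.31 m

Cross-section of 2.85 mm filament: π·(2.85/2)² = 6.3794 mm².
L = 97700 mm³ / 6.3794 mm² = 15314.92 mm, i.e. 15.31 m.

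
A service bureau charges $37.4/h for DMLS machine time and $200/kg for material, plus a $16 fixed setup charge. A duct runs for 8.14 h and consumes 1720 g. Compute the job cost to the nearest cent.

$664.44

Machine-time cost: 37.4 × 8.14 → $304.436.
Material charge = 200 × 1720/1000 = $344.00.
Total = 304.436 + 344.00 + 16 = 664.436 ≈ $664.44.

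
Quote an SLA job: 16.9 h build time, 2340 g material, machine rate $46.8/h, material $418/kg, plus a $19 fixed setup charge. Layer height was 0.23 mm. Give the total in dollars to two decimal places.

$1788.04

Machine cost: 46.8 × 16.9 → $790.92.
Feedstock cost: 418 × 2340/1000 → $978.12.
Total = 790.92 + 978.12 + 19 = $1788.04.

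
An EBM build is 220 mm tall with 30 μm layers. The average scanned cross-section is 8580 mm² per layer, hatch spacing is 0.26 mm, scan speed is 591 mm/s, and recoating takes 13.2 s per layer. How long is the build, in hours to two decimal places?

140.64 hours

Layer count = ceil(220 / 0.03) = 7334.
Hatch length per layer = 8580 / 0.26, so 33000 mm.
Beam time per layer = 33000 / 591, so 55.8376 s.
Time per layer = 55.8376 + 13.2, so 69.0376 s.
Build time = 7334 × 69.0376 = 506321.7584 s = 140.64 hours.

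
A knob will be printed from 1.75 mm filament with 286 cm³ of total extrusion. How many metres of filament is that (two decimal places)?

118.90 m

Filament cross-section = π × (1.75/2)² = 2.4053 mm².
L = 286000 mm³ / 2.4053 mm² = 118904.09 mm, i.e. 118.90 m.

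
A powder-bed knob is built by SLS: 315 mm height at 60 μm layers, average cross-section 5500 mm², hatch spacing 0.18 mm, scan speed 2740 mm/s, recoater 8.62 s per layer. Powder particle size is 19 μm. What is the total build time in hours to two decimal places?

Layers = ⌈315/0.06⌉ = 5250.
Per-layer scan distance: 5500 / 0.18 → 30555.6 mm.
Scan time per layer: 30555.6 / 2740 → 11.1517 s.
Layer cycle: 11.1517 + 8.62 → 19.7717 s.
Total: 5250 × 19.7717 s = 103801.425 s → 28.83 hours.

28.83 hours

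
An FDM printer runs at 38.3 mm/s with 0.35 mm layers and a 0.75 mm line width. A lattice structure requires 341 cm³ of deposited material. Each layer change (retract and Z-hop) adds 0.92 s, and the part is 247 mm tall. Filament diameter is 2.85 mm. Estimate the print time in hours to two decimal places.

Extrusion cross-section = 0.35 × 0.75 = 0.2625 mm².
Toolpath length = 341 cm³ / 0.2625 mm² = 341000 / 0.2625 = 1299047.6 mm.
Print-move time: 1299047.6 / 38.3 → 33917.7 s.
Number of layers: 247 / 0.35 → 706 (rounded up).
Layer-change overhead = 706 × 0.92, so 649.52 s.
Total = 33917.7 + 649.52 = 34567.22 s = 9.60 hours.

9.60 hours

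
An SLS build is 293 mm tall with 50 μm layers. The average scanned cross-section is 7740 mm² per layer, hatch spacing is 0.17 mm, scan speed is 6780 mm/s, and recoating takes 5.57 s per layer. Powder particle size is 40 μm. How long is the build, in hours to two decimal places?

20.00 hours

Layers = ⌈293/0.05⌉ = 5860.
Per-layer scan distance: 7740 / 0.17 → 45529.4 mm.
Laser time per layer = 45529.4 / 6780 = 6.7153 s.
Layer cycle = 6.7153 + 5.57, so 12.2853 s.
Build time = 5860 × 12.2853 = 71991.858 s = 20.00 hours.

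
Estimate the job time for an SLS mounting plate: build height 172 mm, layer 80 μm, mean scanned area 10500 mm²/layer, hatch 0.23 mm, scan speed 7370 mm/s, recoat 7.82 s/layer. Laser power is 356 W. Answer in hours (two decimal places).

8.37 hours

Layers = ⌈172/0.08⌉ = 2150.
Scan path per layer: 10500 / 0.23 → 45652.2 mm.
Scan time per layer = 45652.2 / 7370 = 6.1943 s.
Time per layer = 6.1943 + 7.82, so 14.0143 s.
2150 layers × 14.0143 s/layer = 30130.745 s, i.e. 8.37 hours.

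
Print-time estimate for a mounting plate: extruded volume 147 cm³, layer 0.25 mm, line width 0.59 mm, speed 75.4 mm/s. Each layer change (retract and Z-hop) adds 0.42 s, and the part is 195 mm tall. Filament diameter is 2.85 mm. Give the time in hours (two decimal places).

Extrusion cross-section: 0.25 × 0.59 → 0.1475 mm².
Path length: 147000 mm³ / 0.1475 mm² → 996610.2 mm.
Time extruding: 996610.2 / 75.4 → 13217.6 s.
Layer count = ceil(195 / 0.25) = 780.
Non-print overhead = 780 × 0.42 = 327.6 s.
Total = 13217.6 + 327.6 = 13545.2 s = 3.76 hours.

3.76 hours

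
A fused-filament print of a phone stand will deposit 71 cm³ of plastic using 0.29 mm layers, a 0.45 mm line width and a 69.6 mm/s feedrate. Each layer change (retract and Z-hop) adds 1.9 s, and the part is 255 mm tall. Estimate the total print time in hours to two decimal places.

2.64 hours

Bead cross-section = 0.29 × 0.45, so 0.1305 mm².
Total extruded path = 71000/0.1305 = 544061.3 mm.
Time extruding = 544061.3 / 69.6, so 7817 s.
Number of layers: 255 / 0.29 → 880 (rounded up).
Non-print overhead: 880 × 1.9 → 1672 s.
Total = 7817 + 1672 = 9489 s = 2.64 hours.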